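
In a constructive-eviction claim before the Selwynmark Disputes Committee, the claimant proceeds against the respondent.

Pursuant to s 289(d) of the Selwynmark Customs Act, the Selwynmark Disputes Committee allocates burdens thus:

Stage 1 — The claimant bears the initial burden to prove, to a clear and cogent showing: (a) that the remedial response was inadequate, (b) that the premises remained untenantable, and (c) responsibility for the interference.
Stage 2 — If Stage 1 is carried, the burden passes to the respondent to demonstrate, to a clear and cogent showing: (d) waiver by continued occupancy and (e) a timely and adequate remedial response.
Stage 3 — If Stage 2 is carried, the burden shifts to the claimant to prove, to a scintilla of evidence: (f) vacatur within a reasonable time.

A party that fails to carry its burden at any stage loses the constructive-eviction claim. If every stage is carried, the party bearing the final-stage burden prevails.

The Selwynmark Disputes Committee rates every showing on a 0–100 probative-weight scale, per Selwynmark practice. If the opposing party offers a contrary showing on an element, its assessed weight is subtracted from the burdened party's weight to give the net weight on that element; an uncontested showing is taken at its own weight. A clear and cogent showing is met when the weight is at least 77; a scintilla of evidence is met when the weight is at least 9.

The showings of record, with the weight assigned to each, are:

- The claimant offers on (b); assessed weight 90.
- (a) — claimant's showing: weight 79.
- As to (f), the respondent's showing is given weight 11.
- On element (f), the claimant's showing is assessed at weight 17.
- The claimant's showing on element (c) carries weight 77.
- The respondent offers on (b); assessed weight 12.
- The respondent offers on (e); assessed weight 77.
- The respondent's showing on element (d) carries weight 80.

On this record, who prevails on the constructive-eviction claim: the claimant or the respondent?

respondent

Stage 1 — burden on claimant; standard: a clear and cogent showing (weight is at least 77).
    (a): 79 ≥ 77 [met]
    (b): 90 − 12 = 78 ≥ 77 [met]
    (c): 77 ≥ 77 [met]
  Stage 1 carried; the burden shifts to the respondent.
Stage 2 — burden on respondent; standard: a clear and cogent showing (weight is at least 77).
    (d): 80 ≥ 77 [met]
    (e): 77 ≥ 77 [met]
  The respondent carries Stage 2; the claimant now bears the burden.
Stage 3 — burden on claimant; standard: a scintilla of evidence (weight is at least 9).
    (f): 17 − 11 = 6 < 9 [not met]
  The claimant does not carry Stage 3.
The respondent prevails.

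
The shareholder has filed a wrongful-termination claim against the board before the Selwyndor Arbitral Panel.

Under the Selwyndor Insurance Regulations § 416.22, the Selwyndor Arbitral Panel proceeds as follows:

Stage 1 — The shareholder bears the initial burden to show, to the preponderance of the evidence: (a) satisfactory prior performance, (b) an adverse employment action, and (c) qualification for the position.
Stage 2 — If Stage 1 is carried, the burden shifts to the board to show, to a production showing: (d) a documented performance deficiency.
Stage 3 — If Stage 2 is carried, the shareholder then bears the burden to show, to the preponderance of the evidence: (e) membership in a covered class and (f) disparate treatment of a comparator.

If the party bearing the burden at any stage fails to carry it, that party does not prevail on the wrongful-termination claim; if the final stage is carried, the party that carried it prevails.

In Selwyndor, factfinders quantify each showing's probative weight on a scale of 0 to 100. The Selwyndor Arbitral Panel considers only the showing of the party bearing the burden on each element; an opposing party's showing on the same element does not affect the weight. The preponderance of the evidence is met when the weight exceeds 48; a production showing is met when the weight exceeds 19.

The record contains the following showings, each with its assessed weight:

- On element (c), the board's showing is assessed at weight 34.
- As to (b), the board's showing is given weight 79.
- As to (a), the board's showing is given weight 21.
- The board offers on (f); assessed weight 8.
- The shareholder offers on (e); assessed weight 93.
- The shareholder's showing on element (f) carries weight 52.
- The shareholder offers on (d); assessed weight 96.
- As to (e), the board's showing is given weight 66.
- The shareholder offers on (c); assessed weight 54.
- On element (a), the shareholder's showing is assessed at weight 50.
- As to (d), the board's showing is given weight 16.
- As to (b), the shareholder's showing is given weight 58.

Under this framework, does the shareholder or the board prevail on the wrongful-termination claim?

shareholder

Stage 1 — burden on shareholder; standard: the preponderance of the evidence (weight exceeds 48).
    (a): 50 (board's 21 disregarded) > 48 [met]
    (b): 58 (board's 79 disregarded) > 48 [met]
    (c): 54 (board's 34 disregarded) > 48 [met]
  Stage 1 carried; the burden shifts to the board.
Stage 2 — burden on board; standard: a production showing (weight exceeds 19).
    (d): 16 (shareholder's 96 disregarded) ≤ 19 [not met]
  The board does not carry Stage 2.
The analysis ends at Stage 2; the shareholder prevails.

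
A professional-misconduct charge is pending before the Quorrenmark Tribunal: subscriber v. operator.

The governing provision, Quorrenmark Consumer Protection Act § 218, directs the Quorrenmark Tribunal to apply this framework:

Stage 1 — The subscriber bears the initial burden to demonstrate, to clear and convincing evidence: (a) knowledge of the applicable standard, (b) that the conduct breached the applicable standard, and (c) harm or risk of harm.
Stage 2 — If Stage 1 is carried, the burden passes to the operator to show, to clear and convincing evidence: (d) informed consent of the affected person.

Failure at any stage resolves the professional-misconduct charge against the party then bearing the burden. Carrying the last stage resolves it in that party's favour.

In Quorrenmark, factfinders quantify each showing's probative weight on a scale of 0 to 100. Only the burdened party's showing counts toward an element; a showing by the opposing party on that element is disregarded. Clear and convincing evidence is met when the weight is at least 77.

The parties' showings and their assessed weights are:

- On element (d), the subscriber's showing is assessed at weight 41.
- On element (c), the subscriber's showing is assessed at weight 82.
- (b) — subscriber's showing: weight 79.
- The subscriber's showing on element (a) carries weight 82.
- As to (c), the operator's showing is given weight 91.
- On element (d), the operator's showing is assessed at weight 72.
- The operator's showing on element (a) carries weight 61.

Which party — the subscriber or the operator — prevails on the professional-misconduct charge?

subscriber

Stage 1 (subscriber, clear and convincing evidence, weight is at least 77): (a) 82 (operator's 61 disregarded) ≥ 77 — meets; (b) 79 ≥ 77 — meets; (c) 82 (operator's 91 disregarded) ≥ 77 — meets.
  Stage 1 carried; the burden shifts to the operator.
Stage 2 (operator, clear and convincing evidence, weight is at least 77): (d) 72 (subscriber's 41 disregarded) < 77 — fails.
  Not every element is met, so the operator fails to carry Stage 2.
The analysis ends at Stage 2; the subscriber prevails.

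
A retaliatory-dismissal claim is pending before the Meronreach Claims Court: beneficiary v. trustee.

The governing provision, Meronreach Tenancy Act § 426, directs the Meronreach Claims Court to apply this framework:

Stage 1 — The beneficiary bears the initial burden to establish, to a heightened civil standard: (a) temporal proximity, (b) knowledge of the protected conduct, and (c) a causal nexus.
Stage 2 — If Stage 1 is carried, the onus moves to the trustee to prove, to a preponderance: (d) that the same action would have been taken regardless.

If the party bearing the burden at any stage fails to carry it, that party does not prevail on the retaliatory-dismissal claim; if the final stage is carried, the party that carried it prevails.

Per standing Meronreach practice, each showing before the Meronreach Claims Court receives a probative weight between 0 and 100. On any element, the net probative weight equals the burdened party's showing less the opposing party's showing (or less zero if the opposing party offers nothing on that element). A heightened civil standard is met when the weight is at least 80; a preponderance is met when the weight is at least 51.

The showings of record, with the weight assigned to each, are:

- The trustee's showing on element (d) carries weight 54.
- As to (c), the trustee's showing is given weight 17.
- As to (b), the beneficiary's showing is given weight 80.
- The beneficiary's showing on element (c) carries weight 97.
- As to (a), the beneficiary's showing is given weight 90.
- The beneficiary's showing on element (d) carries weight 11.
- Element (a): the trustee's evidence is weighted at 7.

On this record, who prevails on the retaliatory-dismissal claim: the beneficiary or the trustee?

Stage 1 — burden on beneficiary; standard: a heightened civil standard (weight is at least 80).
    (a): 90 − 7 = 83 ≥ 80 [met]
    (b): 80 ≥ 80 [met]
    (c): 97 − 17 = 80 ≥ 80 [met]
  Stage 1 is satisfied; the onus moves to the trustee.
Stage 2 — burden on trustee; standard: a preponderance (weight is at least 51).
    (d): 54 − 11 = 43 < 51 [not met]
  The trustee does not carry Stage 2.
The analysis ends at Stage 2; the beneficiary prevails.

beneficiary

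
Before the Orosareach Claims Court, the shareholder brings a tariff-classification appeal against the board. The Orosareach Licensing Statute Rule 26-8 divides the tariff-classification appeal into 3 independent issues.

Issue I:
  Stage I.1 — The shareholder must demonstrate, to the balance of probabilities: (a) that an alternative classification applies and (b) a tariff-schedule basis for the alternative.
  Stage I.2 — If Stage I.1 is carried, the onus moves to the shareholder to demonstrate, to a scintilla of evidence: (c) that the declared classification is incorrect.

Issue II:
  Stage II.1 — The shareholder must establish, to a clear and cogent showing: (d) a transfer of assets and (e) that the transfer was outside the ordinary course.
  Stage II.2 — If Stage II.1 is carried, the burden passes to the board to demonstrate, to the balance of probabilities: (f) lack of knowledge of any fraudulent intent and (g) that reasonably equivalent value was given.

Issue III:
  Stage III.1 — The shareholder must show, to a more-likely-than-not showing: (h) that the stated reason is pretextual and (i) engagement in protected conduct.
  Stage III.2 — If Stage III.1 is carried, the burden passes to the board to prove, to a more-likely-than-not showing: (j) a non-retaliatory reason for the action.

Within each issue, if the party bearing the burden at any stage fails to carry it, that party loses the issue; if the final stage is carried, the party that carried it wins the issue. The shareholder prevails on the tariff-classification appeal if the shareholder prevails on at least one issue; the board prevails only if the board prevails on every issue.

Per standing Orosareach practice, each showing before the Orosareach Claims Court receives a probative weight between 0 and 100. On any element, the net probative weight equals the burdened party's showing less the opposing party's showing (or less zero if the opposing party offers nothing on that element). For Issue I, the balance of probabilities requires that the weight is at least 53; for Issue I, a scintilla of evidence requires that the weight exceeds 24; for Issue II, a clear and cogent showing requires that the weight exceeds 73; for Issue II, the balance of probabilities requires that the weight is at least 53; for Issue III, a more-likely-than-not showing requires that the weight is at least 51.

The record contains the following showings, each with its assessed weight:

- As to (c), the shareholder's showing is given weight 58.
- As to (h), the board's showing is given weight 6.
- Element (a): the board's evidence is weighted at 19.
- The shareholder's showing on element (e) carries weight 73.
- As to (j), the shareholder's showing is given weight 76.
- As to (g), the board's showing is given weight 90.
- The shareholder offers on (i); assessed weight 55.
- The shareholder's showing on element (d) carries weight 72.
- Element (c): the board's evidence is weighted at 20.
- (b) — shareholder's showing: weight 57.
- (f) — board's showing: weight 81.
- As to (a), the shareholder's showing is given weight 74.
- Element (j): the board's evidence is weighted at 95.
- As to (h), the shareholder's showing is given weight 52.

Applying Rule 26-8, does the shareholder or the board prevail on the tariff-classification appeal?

— Issue I —
Stage I.1 — burden on shareholder; standard: the balance of probabilities (weight is at least 53).
    (a): 74 − 19 = 55 ≥ 53 [met]
    (b): 57 ≥ 53 [met]
  Stage I.1 carried; the burden remains with the shareholder.
Stage I.2 — burden on shareholder; standard: a scintilla of evidence (weight exceeds 24).
    (c): 58 − 20 = 38 > 24 [met]
  All elements met at the final stage.
Every stage carried; the shareholder prevails on this issue.
— Issue II —
Stage II.1 (shareholder, a clear and cogent showing, weight exceeds 73): (d) 72 ≤ 73 — fails; (e) 73 ≤ 73 — fails.
  Not every element is met, so the shareholder fails to carry Stage II.1.
The analysis ends at Stage II.1; the board prevails on this issue.
— Issue III —
At Stage III.1 the shareholder must meet a more-likely-than-not showing (weight is at least 51): on (h) the weight is 52 less the opposing 6 gives net 46, which does not reach 51, so (h) does not meet the standard; on (i) the weight is 55, ≥ 51, so (i) meets the standard.
  Stage III.1 not carried; the shareholder fails its burden.
The board prevails on this issue.
Per-issue: Issue I → shareholder; Issue II → board; Issue III → board. The shareholder must prevail on at least one issue; overall, the shareholder prevails.

shareholder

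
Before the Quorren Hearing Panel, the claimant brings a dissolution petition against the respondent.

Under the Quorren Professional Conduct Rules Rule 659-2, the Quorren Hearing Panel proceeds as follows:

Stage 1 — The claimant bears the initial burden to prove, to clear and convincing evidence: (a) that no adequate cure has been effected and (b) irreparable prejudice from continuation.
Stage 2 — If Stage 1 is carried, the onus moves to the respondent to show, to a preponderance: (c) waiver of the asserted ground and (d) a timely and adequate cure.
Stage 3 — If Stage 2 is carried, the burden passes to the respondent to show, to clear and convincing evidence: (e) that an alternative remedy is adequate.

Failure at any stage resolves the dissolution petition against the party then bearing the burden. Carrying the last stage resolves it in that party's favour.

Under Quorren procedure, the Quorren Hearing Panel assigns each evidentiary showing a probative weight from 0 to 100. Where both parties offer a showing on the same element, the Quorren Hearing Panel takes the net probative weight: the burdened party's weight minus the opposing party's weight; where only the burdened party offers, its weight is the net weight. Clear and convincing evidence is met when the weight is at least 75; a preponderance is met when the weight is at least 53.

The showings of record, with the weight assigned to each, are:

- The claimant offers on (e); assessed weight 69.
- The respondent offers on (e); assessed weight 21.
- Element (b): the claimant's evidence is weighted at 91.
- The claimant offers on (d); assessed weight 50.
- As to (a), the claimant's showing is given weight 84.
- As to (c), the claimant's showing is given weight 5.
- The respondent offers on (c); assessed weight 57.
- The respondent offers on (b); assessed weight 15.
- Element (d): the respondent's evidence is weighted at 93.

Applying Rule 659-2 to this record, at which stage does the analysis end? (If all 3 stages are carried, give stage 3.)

At Stage 1 the claimant must meet clear and convincing evidence (weight is at least 75): on (a) the weight is 84, ≥ 75, so (a) meets the standard; on (b) the weight is 91 less the opposing 15 gives net 76, ≥ 75, so (b) meets the standard.
  The claimant carries Stage 1; the respondent now bears the burden.
At Stage 2 the respondent must meet a preponderance (weight is at least 53): on (c) the weight is 57 less the opposing 5 gives net 52, < 53, so (c) does not meet the standard; on (d) the weight is 93 less the opposing 50 gives net 43, which does not reach 53, so (d) does not meet the standard.
  The respondent does not carry Stage 2.
The claimant prevails.

stage 2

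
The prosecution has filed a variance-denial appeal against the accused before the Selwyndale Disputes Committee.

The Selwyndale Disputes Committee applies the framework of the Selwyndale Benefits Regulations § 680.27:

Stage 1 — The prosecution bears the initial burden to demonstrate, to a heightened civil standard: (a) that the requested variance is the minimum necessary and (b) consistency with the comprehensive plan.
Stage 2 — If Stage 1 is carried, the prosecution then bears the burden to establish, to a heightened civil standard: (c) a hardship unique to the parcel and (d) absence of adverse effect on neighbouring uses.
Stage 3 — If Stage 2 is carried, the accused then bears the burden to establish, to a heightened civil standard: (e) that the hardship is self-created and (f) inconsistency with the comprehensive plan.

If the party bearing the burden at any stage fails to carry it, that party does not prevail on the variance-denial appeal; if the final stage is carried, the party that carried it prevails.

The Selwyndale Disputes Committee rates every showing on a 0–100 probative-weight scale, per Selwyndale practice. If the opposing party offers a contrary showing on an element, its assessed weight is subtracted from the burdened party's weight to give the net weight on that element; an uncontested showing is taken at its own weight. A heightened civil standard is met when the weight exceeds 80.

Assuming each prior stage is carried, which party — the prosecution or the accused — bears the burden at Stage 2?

prosecution

Stage 2's rule assigns the burden to the prosecution (to a heightened civil standard).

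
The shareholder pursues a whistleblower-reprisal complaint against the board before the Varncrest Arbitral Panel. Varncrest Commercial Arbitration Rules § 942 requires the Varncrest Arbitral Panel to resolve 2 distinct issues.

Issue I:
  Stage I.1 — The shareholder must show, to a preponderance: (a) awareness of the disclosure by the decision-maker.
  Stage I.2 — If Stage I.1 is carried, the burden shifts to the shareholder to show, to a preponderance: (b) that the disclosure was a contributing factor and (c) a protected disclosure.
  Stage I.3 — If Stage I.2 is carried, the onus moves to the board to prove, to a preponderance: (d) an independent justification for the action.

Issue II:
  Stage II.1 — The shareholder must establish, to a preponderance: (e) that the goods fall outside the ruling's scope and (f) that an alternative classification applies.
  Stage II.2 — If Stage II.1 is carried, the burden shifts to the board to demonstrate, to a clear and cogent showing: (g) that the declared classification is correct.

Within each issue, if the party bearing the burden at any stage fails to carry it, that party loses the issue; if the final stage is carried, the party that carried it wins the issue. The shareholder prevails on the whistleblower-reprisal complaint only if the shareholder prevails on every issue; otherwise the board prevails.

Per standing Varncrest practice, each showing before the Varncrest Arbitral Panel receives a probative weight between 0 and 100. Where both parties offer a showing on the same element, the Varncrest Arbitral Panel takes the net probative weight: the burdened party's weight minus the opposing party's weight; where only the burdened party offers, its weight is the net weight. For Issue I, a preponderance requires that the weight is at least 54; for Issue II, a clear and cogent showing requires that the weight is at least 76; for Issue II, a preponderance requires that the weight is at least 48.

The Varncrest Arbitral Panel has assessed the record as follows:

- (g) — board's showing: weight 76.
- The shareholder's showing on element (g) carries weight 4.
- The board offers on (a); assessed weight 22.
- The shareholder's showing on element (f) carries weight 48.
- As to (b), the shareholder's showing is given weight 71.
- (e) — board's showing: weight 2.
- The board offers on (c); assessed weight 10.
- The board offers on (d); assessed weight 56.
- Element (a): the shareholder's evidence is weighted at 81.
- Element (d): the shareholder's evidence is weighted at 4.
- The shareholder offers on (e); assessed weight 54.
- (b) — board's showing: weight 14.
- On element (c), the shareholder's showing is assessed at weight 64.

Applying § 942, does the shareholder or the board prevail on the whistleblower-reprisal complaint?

shareholder

— Issue I —
Stage I.1 — burden on shareholder; standard: a preponderance (weight is at least 54).
    (a): 81 − 22 = 59 ≥ 54 [met]
  Stage I.1 carried; the burden remains with the shareholder.
Stage I.2 — burden on shareholder; standard: a preponderance (weight is at least 54).
    (b): 71 − 14 = 57 ≥ 54 [met]
    (c): 64 − 10 = 54 ≥ 54 [met]
  Stage I.2 carried; the burden shifts to the board.
Stage I.3 — burden on board; standard: a preponderance (weight is at least 54).
    (d): 56 − 4 = 52 < 54 [not met]
  Stage I.3 not carried; the board fails its burden.
The shareholder prevails on this issue.
— Issue II —
Stage II.1 (shareholder, a preponderance, weight is at least 48): (e) net 54−2=52 ≥ 48 — meets; (f) 48 ≥ 48 — meets.
  All elements met. The burden passes to the board.
Stage II.2 (board, a clear and cogent showing, weight is at least 76): (g) net 76−4=72 < 76 — fails.
  Stage II.2 not carried; the board fails its burden.
The analysis ends at Stage II.2; the shareholder prevails on this issue.
Per-issue: Issue I → shareholder; Issue II → shareholder. The shareholder must prevail on every issue; overall, the shareholder prevails.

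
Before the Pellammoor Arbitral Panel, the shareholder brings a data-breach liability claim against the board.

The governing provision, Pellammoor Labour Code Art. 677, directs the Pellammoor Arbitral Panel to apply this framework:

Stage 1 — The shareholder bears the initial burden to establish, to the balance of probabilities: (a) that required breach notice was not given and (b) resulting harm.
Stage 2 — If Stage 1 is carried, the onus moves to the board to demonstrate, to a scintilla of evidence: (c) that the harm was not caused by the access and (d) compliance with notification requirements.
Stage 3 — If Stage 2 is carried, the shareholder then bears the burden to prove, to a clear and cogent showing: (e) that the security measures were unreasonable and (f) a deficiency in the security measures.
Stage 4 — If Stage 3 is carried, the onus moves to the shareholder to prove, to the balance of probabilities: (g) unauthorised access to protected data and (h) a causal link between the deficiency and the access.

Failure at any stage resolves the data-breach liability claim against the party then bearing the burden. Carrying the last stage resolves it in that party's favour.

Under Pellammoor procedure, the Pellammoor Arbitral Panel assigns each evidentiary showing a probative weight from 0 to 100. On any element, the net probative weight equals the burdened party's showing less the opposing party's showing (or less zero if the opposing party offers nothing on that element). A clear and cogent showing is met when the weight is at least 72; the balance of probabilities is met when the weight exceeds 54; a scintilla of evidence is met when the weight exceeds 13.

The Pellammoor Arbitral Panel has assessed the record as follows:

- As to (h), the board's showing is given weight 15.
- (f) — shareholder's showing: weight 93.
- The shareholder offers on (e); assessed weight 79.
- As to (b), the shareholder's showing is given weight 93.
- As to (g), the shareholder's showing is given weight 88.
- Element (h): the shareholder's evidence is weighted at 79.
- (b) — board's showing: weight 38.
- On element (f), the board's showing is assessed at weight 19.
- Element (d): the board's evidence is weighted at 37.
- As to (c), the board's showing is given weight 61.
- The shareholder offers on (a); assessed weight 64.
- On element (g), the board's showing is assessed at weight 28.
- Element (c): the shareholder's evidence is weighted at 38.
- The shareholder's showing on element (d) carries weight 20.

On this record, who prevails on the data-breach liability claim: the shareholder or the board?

At Stage 1 the shareholder must meet the balance of probabilities (weight exceeds 54): on (a) the weight is 64, which does exceed 54, so (a) meets the standard; on (b) the weight is 93 less the opposing 38 gives net 55, which does exceed 54, so (b) meets the standard.
  Stage 1 carried; the burden shifts to the board.
At Stage 2 the board must meet a scintilla of evidence (weight exceeds 13): on (c) the weight is 61 less the opposing 38 gives net 23, > 13, so (c) meets the standard; on (d) the weight is 37 less the opposing 20 gives net 17, which does exceed 13, so (d) meets the standard.
  Stage 2 is satisfied; the onus moves to the shareholder.
At Stage 3 the shareholder must meet a clear and cogent showing (weight is at least 72): on (e) the weight is 79, ≥ 72, so (e) meets the standard; on (f) the weight is 93 less the opposing 19 gives net 74, which does reach 72, so (f) meets the standard.
  All elements met. The shareholder retains the burden for Stage 4.
At Stage 4 the shareholder must meet the balance of probabilities (weight exceeds 54): on (g) the weight is 88 less the opposing 28 gives net 60, which does exceed 54, so (g) meets the standard; on (h) the weight is 79 less the opposing 15 gives net 64, > 54, so (h) meets the standard.
  Stage 4 carried; the final stage is satisfied.
Every stage carried; the shareholder prevails.

shareholder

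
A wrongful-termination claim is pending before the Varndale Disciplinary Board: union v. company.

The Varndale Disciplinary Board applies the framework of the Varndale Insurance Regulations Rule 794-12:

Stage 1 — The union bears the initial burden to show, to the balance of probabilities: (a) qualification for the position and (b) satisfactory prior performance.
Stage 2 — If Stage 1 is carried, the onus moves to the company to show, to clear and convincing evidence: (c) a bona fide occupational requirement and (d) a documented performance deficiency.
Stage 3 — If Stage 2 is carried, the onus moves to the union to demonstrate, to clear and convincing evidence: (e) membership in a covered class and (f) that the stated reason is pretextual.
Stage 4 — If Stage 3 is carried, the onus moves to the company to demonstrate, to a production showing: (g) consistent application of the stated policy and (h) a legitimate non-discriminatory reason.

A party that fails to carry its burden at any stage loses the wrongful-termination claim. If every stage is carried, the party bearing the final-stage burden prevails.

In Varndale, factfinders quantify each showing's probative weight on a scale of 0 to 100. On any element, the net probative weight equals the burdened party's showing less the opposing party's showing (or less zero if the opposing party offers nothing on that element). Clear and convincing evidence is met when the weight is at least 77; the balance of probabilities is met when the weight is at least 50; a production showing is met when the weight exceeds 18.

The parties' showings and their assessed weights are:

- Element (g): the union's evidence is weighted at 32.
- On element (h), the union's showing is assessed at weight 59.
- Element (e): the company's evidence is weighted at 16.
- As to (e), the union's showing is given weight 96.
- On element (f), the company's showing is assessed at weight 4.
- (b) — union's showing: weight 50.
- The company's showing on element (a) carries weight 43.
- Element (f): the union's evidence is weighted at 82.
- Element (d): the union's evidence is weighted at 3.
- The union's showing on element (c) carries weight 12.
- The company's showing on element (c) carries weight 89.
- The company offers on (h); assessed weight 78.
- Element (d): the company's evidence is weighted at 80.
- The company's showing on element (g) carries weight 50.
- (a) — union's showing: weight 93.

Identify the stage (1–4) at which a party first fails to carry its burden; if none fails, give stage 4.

At Stage 1 the union must meet the balance of probabilities (weight is at least 50): on (a) the weight is 93 less the opposing 43 gives net 50, ≥ 50, so (a) meets the standard; on (b) the weight is 50, ≥ 50, so (b) meets the standard.
  Stage 1 is satisfied; the onus moves to the company.
At Stage 2 the company must meet clear and convincing evidence (weight is at least 77): on (c) the weight is 89 less the opposing 12 gives net 77, which does reach 77, so (c) meets the standard; on (d) the weight is 80 less the opposing 3 gives net 77, which does reach 77, so (d) meets the standard.
  Stage 2 carried; the burden shifts to the union.
At Stage 3 the union must meet clear and convincing evidence (weight is at least 77): on (e) the weight is 96 less the opposing 16 gives net 80, ≥ 77, so (e) meets the standard; on (f) the weight is 82 less the opposing 4 gives net 78, ≥ 77, so (f) meets the standard.
  All elements met. The burden passes to the company.
At Stage 4 the company must meet a production showing (weight exceeds 18): on (g) the weight is 50 less the opposing 32 gives net 18, which does not exceed 18, so (g) does not meet the standard; on (h) the weight is 78 less the opposing 59 gives net 19, > 18, so (h) meets the standard.
  Not every element is met, so the company fails to carry Stage 4.
The analysis ends at Stage 4; the union prevails.

stage 4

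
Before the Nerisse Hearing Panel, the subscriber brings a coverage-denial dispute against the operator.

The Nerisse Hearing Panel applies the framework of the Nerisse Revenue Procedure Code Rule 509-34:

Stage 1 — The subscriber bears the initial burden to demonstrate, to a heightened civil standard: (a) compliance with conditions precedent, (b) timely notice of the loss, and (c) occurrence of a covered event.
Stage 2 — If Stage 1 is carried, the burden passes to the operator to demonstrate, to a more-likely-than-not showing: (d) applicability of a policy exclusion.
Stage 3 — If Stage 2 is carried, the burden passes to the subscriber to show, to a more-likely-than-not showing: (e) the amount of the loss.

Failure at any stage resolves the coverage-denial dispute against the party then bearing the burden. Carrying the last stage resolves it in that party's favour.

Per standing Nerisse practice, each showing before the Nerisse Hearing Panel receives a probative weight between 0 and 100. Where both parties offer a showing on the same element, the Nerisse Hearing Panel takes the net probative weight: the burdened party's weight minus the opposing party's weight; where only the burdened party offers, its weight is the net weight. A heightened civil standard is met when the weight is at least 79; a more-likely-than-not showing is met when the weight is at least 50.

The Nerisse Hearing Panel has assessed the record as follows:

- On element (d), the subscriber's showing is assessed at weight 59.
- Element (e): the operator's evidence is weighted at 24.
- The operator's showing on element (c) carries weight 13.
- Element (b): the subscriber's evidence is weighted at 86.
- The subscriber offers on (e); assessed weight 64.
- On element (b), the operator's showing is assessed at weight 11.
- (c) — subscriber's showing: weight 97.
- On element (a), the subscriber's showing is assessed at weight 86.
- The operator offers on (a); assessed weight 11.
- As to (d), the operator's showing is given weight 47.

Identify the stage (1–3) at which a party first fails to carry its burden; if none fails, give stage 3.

Stage 1 — burden on subscriber; standard: a heightened civil standard (weight is at least 79).
    (a): 86 − 11 = 75 < 79 [not met]
    (b): 86 − 11 = 75 < 79 [not met]
    (c): 97 − 13 = 84 ≥ 79 [met]
  Not every element is met, so the subscriber fails to carry Stage 1.
So the operator prevails.

stage 1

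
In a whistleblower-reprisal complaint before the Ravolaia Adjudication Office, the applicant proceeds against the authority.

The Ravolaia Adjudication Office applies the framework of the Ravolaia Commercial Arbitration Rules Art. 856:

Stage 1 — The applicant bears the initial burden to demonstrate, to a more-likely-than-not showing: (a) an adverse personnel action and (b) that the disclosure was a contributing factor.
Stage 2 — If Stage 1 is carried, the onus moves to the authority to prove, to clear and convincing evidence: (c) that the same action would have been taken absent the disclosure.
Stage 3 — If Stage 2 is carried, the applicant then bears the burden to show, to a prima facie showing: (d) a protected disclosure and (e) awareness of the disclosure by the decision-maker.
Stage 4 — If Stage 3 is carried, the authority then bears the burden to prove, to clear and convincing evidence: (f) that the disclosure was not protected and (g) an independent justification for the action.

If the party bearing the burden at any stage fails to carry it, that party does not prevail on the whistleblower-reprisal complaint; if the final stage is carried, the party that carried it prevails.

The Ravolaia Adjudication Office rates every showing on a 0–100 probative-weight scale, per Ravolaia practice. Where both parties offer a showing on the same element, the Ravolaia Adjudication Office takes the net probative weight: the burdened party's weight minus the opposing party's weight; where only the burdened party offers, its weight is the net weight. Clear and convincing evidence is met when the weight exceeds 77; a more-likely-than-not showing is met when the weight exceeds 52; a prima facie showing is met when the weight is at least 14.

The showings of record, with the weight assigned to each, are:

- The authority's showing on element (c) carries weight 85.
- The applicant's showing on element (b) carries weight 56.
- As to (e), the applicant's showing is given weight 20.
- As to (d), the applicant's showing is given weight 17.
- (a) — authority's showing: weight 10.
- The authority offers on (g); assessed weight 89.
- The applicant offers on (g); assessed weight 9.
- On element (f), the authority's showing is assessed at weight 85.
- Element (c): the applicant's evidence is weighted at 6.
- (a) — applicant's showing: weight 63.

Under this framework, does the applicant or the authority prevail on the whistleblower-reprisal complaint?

Stage 1 — burden on applicant; standard: a more-likely-than-not showing (weight exceeds 52).
    (a): 63 − 10 = 53 > 52 [met]
    (b): 56 > 52 [met]
  Stage 1 carried; the burden shifts to the authority.
Stage 2 — burden on authority; standard: clear and convincing evidence (weight exceeds 77).
    (c): 85 − 6 = 79 > 77 [met]
  Stage 2 is satisfied; the onus moves to the applicant.
Stage 3 — burden on applicant; standard: a prima facie showing (weight is at least 14).
    (d): 17 ≥ 14 [met]
    (e): 20 ≥ 14 [met]
  The applicant carries Stage 3; the authority now bears the burden.
Stage 4 — burden on authority; standard: clear and convincing evidence (weight exceeds 77).
    (f): 85 > 77 [met]
    (g): 89 − 9 = 80 > 77 [met]
  The authority carries the last stage.
Every stage carried; the authority prevails.

authority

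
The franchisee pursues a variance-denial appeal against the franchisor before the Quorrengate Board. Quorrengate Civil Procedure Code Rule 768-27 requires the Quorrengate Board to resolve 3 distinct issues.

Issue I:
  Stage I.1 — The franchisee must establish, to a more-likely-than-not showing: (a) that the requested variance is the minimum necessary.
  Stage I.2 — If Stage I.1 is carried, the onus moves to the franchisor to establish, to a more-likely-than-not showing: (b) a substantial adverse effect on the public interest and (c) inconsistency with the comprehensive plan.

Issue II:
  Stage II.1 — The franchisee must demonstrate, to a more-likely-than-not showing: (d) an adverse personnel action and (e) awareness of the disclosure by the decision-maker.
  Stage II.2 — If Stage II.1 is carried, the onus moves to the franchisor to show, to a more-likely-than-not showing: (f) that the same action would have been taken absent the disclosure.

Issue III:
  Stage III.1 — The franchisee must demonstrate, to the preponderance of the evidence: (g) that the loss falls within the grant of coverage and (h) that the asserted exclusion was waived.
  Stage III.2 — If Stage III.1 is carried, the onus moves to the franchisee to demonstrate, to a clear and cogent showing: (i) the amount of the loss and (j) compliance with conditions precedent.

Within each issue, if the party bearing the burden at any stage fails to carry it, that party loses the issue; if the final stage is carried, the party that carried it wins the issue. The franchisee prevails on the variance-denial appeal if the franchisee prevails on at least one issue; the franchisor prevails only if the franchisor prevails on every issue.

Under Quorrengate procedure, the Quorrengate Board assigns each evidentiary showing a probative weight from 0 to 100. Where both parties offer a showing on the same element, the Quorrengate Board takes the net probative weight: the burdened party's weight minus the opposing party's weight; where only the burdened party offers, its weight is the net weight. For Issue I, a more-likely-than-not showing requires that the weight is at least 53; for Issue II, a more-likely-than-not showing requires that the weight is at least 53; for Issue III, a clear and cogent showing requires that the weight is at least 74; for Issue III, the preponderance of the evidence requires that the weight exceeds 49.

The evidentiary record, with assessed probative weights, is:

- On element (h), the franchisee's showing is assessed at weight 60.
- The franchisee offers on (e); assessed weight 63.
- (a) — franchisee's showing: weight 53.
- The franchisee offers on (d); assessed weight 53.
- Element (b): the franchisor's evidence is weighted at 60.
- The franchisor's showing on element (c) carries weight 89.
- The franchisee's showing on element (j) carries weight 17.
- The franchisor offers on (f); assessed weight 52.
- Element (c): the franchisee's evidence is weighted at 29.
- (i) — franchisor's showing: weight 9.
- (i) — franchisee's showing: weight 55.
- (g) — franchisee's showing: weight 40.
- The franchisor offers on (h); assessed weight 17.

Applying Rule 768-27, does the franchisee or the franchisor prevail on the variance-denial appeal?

— Issue I —
Stage I.1 (franchisee, a more-likely-than-not showing, weight is at least 53): (a) 53 ≥ 53 — meets.
  Stage I.1 carried; the burden shifts to the franchisor.
Stage I.2 (franchisor, a more-likely-than-not showing, weight is at least 53): (b) 60 ≥ 53 — meets; (c) net 89−29=60 ≥ 53 — meets.
  All elements met at the final stage.
All stages carried — the franchisor prevails on this issue.
— Issue II —
Stage II.1 — burden on franchisee; standard: a more-likely-than-not showing (weight is at least 53).
    (d): 53 ≥ 53 [met]
    (e): 63 ≥ 53 [met]
  All elements met. The burden passes to the franchisor.
Stage II.2 — burden on franchisor; standard: a more-likely-than-not showing (weight is at least 53).
    (f): 52 < 53 [not met]
  Not every element is met, so the franchisor fails to carry Stage II.2.
So the franchisee prevails on this issue.
— Issue III —
At Stage III.1 the franchisee must meet the preponderance of the evidence (weight exceeds 49): on (g) the weight is 40, ≤ 49, so (g) does not meet the standard; on (h) the weight is 60 less the opposing 17 gives net 43, which does not exceed 49, so (h) does not meet the standard.
  Not every element is met, so the franchisee fails to carry Stage III.1.
The franchisor prevails on this issue.
Per-issue: Issue I → franchisor; Issue II → franchisee; Issue III → franchisor. The franchisee must prevail on at least one issue; overall, the franchisee prevails.

franchisee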